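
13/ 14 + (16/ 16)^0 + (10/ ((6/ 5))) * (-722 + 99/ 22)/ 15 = -24991/ 63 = -396.68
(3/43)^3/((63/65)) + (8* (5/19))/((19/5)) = 111380195/200914189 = 0.55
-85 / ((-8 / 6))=255 / 4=63.75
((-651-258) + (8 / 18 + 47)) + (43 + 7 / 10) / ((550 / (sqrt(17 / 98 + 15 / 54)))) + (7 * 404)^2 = 437 * sqrt(199) / 115500 + 71970502 / 9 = 7996722.50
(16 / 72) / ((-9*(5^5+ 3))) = -1 / 126684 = -0.00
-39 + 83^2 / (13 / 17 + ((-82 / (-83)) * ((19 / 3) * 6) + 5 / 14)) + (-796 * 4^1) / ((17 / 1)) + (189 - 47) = 1218969225 / 12984073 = 93.88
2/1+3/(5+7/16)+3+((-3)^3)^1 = -622/29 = -21.45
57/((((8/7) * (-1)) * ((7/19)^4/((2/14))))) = -7428297/19208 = -386.73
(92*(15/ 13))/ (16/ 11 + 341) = 15180/ 48971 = 0.31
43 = 43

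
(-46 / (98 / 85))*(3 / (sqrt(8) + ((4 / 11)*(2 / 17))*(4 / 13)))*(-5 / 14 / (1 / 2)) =-285156300 / 2027004119 + 173303741325*sqrt(2) / 8108016476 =30.09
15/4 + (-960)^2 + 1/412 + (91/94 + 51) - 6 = 4461706297/4841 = 921649.72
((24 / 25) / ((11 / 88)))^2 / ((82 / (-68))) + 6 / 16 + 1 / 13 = -129146729 / 2665000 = -48.46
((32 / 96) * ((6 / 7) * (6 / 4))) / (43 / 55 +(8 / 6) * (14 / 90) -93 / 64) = -285120 / 308623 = -0.92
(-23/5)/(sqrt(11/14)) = -23 * sqrt(154)/55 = -5.19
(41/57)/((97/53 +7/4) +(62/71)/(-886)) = 273389476/1360376535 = 0.20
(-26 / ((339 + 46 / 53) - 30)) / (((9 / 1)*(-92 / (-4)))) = -0.00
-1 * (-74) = 74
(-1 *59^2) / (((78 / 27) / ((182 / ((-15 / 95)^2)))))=-8796487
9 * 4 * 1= 36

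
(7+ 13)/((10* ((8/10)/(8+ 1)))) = 45/2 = 22.50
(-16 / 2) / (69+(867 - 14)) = -4 / 461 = -0.01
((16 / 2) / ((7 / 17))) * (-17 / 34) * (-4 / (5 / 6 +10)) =1632 / 455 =3.59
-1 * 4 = -4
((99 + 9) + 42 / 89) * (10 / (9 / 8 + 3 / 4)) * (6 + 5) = 6363.69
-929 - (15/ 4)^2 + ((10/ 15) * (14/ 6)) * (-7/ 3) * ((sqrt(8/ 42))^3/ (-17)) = -15089/ 16 + 16 * sqrt(21)/ 4131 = -943.04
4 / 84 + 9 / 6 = 65 / 42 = 1.55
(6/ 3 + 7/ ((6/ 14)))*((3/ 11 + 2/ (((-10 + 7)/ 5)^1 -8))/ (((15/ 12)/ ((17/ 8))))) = 323/ 258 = 1.25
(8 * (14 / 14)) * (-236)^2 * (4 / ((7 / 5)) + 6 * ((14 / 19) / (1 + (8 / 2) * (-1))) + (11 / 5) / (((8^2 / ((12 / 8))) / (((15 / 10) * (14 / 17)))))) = 7289523809 / 11305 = 644805.29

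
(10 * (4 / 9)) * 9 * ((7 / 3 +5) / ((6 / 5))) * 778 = 1711600 / 9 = 190177.78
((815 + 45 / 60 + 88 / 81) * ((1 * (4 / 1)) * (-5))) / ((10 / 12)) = -529310 / 27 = -19604.07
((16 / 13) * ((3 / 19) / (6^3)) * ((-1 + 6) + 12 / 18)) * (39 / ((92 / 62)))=527 / 3933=0.13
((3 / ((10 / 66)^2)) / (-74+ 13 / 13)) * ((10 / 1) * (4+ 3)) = -45738 / 365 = -125.31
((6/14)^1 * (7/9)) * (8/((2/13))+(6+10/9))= 532/27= 19.70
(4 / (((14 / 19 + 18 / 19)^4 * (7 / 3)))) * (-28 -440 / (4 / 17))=-371023887 / 917504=-404.38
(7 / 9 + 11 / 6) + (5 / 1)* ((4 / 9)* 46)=629 / 6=104.83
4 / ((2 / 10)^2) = 100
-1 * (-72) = 72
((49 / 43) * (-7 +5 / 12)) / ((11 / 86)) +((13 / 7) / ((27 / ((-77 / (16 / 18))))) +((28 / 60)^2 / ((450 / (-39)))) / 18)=-863524639 / 13365000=-64.61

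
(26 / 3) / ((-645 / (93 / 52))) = -31 / 1290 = -0.02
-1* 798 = -798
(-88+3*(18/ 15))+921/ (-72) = -11663/ 120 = -97.19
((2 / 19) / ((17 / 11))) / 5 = 0.01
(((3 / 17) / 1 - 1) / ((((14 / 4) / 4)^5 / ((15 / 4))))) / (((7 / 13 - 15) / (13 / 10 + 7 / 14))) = 1437696 / 1918399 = 0.75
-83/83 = -1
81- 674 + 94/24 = -7069/12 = -589.08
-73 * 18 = -1314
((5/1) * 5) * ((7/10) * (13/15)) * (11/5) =1001/30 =33.37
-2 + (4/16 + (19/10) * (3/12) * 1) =-51/40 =-1.28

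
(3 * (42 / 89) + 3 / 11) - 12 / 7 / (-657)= 1.69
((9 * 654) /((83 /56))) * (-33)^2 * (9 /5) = 3230566416 /415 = 7784497.39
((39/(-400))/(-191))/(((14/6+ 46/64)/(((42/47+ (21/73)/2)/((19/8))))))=6663384/91204300175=0.00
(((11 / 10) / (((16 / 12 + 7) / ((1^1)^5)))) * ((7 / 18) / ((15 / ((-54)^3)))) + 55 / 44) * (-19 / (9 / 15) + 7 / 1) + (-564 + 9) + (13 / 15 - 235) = 46771229 / 3750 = 12472.33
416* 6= 2496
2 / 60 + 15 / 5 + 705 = 708.03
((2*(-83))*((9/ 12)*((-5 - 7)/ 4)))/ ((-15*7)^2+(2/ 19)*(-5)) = 14193/ 418930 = 0.03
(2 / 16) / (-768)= -1 / 6144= -0.00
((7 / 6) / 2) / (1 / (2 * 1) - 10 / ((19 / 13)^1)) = -133 / 1446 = -0.09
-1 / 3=-0.33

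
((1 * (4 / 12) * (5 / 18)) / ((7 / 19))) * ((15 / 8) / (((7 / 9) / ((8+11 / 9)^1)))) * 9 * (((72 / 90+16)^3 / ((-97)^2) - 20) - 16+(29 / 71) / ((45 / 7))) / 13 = -3230313573701 / 23568415920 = -137.06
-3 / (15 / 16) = -16 / 5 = -3.20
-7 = -7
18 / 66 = 3 / 11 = 0.27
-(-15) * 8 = 120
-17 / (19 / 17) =-289 / 19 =-15.21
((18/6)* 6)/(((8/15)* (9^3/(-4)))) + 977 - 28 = 25618/27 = 948.81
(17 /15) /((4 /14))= 119 /30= 3.97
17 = 17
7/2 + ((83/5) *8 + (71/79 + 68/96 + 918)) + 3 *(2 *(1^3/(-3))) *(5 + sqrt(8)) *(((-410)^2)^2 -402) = -2678821379880401/9480 -113030438392 *sqrt(2) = -442425273859.04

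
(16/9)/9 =16/81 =0.20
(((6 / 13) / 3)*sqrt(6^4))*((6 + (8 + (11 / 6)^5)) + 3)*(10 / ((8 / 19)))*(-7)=-195006595 / 5616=-34723.40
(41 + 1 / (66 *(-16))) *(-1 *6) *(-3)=129885 / 176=737.98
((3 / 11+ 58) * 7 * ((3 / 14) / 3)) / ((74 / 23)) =9.06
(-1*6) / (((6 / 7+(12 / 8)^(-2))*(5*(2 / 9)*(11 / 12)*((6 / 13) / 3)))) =-66339 / 2255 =-29.42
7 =7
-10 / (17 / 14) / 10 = -14 / 17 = -0.82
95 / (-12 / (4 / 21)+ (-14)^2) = 5 / 7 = 0.71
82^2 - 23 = 6701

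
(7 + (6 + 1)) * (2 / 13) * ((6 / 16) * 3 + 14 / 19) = 1981 / 494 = 4.01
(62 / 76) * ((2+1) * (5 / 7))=465 / 266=1.75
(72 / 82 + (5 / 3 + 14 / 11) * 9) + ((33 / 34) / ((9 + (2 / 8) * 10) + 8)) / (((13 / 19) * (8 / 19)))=285114689 / 10365784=27.51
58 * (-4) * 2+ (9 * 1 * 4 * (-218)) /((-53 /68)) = 509072 /53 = 9605.13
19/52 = 0.37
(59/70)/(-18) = -59/1260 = -0.05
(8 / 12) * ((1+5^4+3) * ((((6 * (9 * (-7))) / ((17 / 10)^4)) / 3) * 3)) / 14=-6660000 / 4913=-1355.59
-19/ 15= -1.27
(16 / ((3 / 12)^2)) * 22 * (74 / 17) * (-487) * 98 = -19890669568 / 17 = -1170039386.35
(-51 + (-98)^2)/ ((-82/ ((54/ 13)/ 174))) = -2097/ 754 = -2.78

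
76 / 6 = 38 / 3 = 12.67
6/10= 3/5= 0.60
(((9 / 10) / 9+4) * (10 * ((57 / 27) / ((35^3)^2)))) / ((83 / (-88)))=-68552 / 1373184421875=-0.00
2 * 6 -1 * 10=2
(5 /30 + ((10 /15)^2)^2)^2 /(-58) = -3481 /1522152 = -0.00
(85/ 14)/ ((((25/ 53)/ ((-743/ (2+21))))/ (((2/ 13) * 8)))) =-5355544/ 10465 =-511.76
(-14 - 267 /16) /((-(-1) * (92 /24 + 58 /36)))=-4419 /784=-5.64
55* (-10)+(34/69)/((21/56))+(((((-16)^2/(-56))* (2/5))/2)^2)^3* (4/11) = -548.47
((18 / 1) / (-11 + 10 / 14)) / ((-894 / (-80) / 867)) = -20230 / 149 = -135.77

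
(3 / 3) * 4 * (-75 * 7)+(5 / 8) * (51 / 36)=-2099.11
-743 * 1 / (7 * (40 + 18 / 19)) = -14117 / 5446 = -2.59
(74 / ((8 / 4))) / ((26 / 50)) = 925 / 13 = 71.15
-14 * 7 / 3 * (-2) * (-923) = -180908 / 3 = -60302.67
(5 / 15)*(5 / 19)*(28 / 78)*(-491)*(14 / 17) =-481180 / 37791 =-12.73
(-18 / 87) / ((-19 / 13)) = 78 / 551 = 0.14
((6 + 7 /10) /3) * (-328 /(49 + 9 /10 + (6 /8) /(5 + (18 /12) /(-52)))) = -11361592 /776289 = -14.64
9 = 9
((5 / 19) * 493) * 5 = 12325 / 19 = 648.68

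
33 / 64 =0.52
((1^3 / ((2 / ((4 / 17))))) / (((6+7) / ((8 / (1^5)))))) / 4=4 / 221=0.02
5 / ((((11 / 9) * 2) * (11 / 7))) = 315 / 242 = 1.30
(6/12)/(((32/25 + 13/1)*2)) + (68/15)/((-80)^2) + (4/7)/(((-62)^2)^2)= 16014811661/879191992000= 0.02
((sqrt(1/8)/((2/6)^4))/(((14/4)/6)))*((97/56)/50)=23571*sqrt(2)/19600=1.70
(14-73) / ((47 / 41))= -2419 / 47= -51.47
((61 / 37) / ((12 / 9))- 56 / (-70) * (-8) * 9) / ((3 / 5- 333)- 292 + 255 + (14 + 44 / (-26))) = 180739 / 1145076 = 0.16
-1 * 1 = -1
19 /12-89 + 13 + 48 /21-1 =-6143 /84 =-73.13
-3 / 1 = -3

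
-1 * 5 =-5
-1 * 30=-30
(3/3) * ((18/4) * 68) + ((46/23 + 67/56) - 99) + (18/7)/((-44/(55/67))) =788477/3752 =210.15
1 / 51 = 0.02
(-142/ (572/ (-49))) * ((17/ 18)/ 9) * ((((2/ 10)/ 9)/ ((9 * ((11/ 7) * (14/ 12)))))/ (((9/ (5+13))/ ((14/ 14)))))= 59143/ 17200755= 0.00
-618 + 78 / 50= -15411 / 25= -616.44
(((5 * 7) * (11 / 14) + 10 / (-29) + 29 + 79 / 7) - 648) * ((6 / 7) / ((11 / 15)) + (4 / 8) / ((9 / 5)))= -157530845 / 187572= -839.84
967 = 967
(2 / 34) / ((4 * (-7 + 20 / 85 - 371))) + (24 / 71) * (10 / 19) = 324409 / 1823848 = 0.18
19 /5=3.80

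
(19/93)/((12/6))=19/186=0.10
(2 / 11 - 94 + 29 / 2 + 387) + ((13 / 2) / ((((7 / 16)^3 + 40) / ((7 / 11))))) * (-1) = 307.58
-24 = -24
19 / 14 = 1.36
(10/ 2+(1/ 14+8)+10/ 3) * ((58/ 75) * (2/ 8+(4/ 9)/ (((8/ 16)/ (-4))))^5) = -68116760683517/ 13604889600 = -5006.79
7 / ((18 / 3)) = 7 / 6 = 1.17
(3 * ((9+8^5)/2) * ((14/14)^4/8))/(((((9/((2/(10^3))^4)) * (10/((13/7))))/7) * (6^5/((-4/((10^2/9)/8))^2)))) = 426101/28125000000000000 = 0.00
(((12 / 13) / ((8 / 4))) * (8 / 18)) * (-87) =-232 / 13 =-17.85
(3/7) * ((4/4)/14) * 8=12/49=0.24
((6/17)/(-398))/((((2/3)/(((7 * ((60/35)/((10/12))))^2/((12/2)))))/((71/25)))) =-276048/2114375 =-0.13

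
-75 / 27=-25 / 9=-2.78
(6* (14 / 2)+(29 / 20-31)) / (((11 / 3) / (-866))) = -323451 / 110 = -2940.46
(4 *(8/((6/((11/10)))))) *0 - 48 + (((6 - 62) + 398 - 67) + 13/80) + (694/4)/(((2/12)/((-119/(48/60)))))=-12369727/80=-154621.59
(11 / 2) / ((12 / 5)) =55 / 24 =2.29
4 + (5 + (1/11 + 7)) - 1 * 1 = 166/11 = 15.09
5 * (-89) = -445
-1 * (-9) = 9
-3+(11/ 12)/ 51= -2.98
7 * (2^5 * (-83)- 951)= -25249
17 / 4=4.25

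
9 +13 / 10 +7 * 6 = 523 / 10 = 52.30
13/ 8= 1.62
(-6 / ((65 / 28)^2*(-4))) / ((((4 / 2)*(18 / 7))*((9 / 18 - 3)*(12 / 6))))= -686 / 63375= -0.01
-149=-149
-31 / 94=-0.33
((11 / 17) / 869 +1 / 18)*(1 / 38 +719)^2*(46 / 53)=25262.78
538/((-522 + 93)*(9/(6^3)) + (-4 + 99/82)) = -176464/6779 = -26.03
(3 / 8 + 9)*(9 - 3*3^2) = -675 / 4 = -168.75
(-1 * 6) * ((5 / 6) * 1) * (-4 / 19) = 20 / 19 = 1.05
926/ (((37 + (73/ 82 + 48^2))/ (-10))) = -151864/ 38407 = -3.95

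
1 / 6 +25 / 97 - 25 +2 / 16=-56921 / 2328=-24.45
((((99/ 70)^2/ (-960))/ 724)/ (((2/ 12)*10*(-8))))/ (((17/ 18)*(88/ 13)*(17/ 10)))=104247/ 5249312768000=0.00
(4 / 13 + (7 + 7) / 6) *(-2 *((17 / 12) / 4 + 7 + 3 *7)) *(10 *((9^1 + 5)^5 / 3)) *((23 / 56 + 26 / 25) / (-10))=38951152.53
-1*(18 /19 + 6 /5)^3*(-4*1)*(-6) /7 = -33.95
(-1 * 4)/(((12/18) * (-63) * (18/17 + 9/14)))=68/1215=0.06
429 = 429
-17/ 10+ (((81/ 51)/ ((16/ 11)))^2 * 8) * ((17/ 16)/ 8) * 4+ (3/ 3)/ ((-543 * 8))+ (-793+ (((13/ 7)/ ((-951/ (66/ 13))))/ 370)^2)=-1257859404649887435481/ 1592966962782182400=-789.63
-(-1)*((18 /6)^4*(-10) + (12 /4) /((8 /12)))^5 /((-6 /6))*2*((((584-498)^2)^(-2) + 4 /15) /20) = 791425926751305641332743 /87521305600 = 9042665912325.07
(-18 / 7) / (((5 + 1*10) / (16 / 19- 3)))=246 / 665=0.37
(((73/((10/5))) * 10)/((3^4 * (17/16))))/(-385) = -1168/106029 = -0.01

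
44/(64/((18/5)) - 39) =-396/191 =-2.07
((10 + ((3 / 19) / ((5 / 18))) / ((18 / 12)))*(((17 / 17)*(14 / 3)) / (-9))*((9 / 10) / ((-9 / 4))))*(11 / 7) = 43384 / 12825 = 3.38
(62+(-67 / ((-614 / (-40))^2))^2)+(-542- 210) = -6128464820690 / 8882874001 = -689.92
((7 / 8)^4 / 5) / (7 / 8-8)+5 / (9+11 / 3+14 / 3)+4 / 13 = 1099667 / 1896960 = 0.58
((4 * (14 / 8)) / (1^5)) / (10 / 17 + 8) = 119 / 146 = 0.82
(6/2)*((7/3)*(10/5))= 14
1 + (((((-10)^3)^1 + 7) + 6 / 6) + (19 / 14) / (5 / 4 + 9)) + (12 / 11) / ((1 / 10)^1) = -979.96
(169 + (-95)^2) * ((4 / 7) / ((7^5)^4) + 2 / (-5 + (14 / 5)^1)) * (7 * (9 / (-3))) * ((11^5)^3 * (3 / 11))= 15955512414556527318556387781438417676 / 79792266297612001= 199963143734320015244.77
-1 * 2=-2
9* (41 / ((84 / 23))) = 2829 / 28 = 101.04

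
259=259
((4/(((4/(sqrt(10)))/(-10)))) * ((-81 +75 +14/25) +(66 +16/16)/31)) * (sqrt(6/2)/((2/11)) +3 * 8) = 27951 * sqrt(30)/155 +121968 * sqrt(10)/155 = 3476.07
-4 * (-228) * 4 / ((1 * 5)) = 3648 / 5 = 729.60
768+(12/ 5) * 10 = 792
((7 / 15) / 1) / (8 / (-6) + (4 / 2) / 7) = -49 / 110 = -0.45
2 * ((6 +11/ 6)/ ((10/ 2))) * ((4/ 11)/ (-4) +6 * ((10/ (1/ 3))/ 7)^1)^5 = 1405184285062871371/ 40601762355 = 34608948.07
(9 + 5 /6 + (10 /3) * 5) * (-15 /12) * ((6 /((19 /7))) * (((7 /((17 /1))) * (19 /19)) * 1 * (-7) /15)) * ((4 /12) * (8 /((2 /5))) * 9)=272685 /323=844.23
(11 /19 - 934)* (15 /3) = -88675 /19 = -4667.11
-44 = -44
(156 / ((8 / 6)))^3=1601613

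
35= 35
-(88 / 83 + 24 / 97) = -10528 / 8051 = -1.31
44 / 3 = 14.67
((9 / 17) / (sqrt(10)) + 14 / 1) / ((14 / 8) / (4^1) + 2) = 5.81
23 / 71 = 0.32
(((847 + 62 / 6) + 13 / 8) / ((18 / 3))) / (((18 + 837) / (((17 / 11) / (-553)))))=-527 / 1126224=-0.00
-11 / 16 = -0.69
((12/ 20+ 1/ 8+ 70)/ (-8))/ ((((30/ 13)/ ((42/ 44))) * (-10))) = 257439/ 704000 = 0.37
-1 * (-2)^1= 2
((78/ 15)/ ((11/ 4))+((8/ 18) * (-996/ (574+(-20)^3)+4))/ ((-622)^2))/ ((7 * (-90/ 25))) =-168070956289/ 2239863080301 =-0.08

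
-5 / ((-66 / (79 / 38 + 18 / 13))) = 8555 / 32604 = 0.26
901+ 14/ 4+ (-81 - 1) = 1645/ 2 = 822.50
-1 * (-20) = 20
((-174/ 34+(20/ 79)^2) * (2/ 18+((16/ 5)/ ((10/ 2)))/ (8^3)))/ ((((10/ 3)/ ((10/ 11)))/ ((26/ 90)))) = -5638868339/ 126043236000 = -0.04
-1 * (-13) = 13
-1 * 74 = -74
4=4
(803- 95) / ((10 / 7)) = 2478 / 5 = 495.60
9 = 9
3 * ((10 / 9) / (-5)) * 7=-14 / 3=-4.67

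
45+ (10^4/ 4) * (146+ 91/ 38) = 7049605/ 19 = 371031.84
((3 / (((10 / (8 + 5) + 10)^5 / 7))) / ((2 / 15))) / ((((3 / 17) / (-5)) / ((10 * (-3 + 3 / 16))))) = 170423487 / 196689920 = 0.87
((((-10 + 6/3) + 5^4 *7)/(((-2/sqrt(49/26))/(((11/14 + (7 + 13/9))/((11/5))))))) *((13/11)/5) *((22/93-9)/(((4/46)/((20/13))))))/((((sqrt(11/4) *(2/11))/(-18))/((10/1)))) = -216369317375 *sqrt(286)/13299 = -275143783.82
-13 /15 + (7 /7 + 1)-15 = -208 /15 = -13.87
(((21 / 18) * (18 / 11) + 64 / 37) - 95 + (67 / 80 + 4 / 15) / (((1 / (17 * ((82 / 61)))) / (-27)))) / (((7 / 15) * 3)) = -767303375 / 1390312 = -551.89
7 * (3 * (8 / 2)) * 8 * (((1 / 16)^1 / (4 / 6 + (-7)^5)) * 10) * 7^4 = -3025260 / 50419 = -60.00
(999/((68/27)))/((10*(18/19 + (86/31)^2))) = 492500007/107318960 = 4.59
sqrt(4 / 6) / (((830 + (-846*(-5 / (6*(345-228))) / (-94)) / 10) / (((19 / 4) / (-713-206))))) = -247*sqrt(6) / 118991201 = -0.00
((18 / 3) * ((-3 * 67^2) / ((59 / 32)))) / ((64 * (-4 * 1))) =40401 / 236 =171.19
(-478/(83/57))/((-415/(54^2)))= 79449336/34445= 2306.56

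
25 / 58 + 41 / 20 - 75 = -42061 / 580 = -72.52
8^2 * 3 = 192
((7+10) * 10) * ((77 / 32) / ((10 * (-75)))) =-1309 / 2400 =-0.55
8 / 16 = 1 / 2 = 0.50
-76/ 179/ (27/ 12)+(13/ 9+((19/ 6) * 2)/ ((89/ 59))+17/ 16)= 14949827/ 2294064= 6.52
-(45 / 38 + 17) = -691 / 38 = -18.18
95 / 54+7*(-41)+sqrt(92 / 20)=-15403 / 54+sqrt(115) / 5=-283.10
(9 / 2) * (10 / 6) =7.50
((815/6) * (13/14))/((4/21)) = 10595/16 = 662.19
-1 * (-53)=53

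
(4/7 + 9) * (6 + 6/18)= 1273/21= 60.62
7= 7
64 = 64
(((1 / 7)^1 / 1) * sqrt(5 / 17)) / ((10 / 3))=3 * sqrt(85) / 1190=0.02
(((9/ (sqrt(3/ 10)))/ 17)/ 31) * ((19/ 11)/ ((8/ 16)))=114 * sqrt(30)/ 5797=0.11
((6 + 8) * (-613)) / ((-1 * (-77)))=-1226 / 11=-111.45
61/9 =6.78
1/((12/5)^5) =3125/248832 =0.01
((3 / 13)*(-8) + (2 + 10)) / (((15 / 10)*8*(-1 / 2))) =-22 / 13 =-1.69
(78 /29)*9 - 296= -7882 /29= -271.79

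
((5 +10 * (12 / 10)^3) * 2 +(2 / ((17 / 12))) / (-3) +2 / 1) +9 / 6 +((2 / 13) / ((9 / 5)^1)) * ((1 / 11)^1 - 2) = 17293979 / 364650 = 47.43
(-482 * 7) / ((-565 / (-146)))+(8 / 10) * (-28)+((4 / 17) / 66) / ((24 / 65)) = -680274719 / 760716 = -894.26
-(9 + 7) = -16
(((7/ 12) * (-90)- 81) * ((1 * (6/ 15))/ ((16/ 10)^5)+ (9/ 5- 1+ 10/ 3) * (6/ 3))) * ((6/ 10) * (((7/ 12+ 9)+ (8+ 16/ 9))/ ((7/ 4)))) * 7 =-126608794703/ 2457600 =-51517.25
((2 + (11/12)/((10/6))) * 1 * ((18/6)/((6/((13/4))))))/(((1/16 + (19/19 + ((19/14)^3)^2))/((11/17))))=3058874/8340305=0.37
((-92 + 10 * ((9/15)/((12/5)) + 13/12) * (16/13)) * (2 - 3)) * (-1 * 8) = -23584/39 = -604.72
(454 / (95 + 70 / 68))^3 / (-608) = -114935537558 / 661307057875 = -0.17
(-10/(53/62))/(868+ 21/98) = -1736/128843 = -0.01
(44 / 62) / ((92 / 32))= 176 / 713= 0.25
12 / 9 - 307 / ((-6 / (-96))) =-14732 / 3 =-4910.67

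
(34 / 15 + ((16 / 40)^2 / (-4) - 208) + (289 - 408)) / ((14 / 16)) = -194864 / 525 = -371.17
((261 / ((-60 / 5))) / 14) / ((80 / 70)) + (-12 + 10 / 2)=-535 / 64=-8.36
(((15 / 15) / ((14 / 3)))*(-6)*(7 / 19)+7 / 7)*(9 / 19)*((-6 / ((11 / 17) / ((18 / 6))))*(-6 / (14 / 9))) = 743580 / 27797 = 26.75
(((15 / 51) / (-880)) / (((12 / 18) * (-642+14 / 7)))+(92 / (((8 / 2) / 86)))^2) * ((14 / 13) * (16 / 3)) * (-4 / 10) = -104887123066901 / 11668800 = -8988681.19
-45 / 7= -6.43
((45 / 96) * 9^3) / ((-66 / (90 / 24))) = -54675 / 2816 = -19.42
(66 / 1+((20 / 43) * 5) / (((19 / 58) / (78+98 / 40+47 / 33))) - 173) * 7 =3319.66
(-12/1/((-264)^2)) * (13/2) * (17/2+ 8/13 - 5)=-107/23232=-0.00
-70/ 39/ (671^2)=-70/ 17559399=-0.00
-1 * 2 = -2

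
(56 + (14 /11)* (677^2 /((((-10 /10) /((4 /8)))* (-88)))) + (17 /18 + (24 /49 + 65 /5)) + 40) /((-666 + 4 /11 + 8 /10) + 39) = -7310023375 /1335810168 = -5.47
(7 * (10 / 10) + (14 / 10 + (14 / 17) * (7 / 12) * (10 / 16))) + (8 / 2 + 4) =68137 / 4080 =16.70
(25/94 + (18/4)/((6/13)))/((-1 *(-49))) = 269/1316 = 0.20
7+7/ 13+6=176/ 13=13.54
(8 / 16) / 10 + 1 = 21 / 20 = 1.05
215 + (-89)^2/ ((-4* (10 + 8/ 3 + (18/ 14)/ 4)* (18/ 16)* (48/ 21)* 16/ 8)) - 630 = -5821309/ 13092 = -444.65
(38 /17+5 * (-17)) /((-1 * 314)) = 1407 /5338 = 0.26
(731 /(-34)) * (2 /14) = -43 /14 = -3.07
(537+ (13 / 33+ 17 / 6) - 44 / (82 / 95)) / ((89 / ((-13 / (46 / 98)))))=-281111285 / 1846394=-152.25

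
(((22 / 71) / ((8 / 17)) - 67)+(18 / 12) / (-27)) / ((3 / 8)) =-339422 / 1917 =-177.06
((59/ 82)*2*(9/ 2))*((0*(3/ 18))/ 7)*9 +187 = 187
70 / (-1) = -70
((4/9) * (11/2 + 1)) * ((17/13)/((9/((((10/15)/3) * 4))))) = 272/729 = 0.37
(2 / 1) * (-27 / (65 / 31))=-1674 / 65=-25.75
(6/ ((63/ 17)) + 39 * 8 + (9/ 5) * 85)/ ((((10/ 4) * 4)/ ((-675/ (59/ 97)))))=-42772635/ 826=-51782.85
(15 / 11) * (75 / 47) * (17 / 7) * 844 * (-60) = -968490000 / 3619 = -267612.60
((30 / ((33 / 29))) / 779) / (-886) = -145 / 3796067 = -0.00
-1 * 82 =-82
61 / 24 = 2.54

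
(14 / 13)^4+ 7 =238343 / 28561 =8.35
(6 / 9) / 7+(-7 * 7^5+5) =-2470522 / 21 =-117643.90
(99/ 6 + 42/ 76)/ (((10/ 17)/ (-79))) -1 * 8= -218326/ 95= -2298.17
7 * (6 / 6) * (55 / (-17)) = -385 / 17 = -22.65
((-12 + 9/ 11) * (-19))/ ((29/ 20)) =46740/ 319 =146.52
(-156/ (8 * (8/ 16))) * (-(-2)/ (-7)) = 78/ 7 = 11.14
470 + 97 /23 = 10907 /23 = 474.22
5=5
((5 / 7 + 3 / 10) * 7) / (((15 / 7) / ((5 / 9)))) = 497 / 270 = 1.84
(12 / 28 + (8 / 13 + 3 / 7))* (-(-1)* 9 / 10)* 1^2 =603 / 455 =1.33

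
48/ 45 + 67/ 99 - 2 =-127/ 495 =-0.26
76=76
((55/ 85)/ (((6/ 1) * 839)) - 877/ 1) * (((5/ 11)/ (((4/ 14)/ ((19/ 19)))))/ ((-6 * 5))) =525363265/ 11296296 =46.51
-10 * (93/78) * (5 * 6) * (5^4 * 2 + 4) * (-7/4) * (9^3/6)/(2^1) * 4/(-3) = -826558425/13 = -63581417.31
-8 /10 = -4 /5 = -0.80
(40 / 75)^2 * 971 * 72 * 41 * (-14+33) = 387281408 / 25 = 15491256.32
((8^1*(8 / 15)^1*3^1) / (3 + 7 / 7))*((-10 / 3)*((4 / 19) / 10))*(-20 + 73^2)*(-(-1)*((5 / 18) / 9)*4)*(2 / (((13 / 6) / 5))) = -13591040 / 20007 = -679.31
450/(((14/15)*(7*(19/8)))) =27000/931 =29.00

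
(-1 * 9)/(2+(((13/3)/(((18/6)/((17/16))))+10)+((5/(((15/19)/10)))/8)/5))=-1296/2177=-0.60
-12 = -12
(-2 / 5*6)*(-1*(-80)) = -192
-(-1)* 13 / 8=13 / 8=1.62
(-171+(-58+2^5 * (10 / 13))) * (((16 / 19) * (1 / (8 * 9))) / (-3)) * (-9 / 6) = -2657 / 2223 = -1.20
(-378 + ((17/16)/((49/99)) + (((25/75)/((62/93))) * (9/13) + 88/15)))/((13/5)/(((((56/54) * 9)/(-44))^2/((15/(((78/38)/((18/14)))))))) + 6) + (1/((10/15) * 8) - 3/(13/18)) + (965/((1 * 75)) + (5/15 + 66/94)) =12786219403/1380446964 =9.26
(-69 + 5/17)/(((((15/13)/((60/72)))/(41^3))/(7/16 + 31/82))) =-853468915/306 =-2789114.10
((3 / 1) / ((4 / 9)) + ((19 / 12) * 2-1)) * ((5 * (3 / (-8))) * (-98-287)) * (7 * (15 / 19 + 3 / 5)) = 9516045 / 152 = 62605.56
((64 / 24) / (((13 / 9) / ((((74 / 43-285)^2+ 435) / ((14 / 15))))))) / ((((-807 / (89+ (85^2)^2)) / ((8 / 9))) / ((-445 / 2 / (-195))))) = -10470169850.14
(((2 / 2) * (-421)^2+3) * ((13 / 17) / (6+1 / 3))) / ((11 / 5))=34562580 / 3553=9727.72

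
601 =601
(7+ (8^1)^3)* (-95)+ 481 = -48824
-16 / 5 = -3.20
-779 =-779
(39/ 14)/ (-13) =-3/ 14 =-0.21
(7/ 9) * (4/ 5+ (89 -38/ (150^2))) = 7071617/ 101250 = 69.84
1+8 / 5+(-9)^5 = -295232 / 5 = -59046.40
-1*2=-2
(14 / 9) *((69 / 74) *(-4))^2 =29624 / 1369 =21.64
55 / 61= 0.90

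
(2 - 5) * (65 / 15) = -13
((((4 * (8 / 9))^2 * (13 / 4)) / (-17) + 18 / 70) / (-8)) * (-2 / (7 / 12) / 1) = -104087 / 112455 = -0.93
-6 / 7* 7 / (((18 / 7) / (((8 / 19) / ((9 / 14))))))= -784 / 513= -1.53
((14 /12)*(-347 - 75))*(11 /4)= -16247 /12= -1353.92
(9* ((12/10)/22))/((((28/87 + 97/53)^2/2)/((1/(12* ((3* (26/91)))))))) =446487741/21662504380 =0.02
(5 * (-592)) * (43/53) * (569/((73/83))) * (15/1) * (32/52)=-721326307200/50297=-14341338.59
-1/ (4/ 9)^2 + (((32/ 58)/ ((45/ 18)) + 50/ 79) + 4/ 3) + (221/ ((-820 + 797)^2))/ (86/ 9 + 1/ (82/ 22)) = -20600826917/ 7271634000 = -2.83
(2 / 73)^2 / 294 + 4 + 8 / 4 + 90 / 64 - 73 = -1644278873 / 25067616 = -65.59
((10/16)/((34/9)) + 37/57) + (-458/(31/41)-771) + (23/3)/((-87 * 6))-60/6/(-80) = -1375.82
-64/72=-8/9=-0.89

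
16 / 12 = 4 / 3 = 1.33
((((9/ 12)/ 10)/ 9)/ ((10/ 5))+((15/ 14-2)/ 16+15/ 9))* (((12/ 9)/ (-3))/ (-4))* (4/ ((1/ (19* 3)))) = 102961/ 2520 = 40.86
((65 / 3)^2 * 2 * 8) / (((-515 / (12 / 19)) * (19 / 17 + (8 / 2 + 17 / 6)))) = -1838720 / 1587127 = -1.16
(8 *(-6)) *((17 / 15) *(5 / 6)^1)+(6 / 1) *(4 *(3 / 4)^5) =-15221 / 384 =-39.64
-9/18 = -1/2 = -0.50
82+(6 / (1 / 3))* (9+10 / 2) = 334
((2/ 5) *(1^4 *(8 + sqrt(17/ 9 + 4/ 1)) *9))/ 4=3 *sqrt(53)/ 10 + 36/ 5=9.38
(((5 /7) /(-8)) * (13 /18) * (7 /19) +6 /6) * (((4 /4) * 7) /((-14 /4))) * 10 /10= -2671 /1368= -1.95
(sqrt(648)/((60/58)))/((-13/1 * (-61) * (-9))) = -29 * sqrt(2)/11895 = -0.00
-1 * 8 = -8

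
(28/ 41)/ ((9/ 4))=112/ 369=0.30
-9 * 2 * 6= -108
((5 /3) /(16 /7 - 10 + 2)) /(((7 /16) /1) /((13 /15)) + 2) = -182 /1563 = -0.12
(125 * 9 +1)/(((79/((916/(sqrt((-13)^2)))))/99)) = 102110184/1027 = 99425.69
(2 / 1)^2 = 4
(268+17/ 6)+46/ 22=18013/ 66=272.92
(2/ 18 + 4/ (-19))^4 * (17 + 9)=2171546/ 855036081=0.00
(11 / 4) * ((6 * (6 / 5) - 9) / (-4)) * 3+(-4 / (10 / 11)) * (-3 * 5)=5577 / 80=69.71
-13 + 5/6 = -73/6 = -12.17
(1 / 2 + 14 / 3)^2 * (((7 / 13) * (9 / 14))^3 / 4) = 77841 / 281216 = 0.28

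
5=5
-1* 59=-59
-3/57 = -1/19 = -0.05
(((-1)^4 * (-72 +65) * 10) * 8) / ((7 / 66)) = -5280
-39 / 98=-0.40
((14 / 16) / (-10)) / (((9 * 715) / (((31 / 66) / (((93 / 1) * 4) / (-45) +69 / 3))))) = -217 / 500591520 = -0.00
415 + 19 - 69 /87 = 12563 /29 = 433.21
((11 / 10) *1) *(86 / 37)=473 / 185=2.56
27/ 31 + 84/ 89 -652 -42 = -1909739/ 2759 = -692.19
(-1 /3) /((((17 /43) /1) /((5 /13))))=-0.32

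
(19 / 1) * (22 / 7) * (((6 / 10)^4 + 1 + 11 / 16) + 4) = 12157739 / 35000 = 347.36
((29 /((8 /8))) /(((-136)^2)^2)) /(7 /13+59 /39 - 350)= -1131 /4642324357120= -0.00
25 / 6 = 4.17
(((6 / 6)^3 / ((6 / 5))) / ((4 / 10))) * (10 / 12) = 125 / 72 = 1.74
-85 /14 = -6.07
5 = 5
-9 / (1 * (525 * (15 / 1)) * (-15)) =1 / 13125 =0.00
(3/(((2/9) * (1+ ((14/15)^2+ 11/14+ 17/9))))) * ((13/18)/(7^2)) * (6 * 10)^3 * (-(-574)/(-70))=-863460000/11137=-77530.75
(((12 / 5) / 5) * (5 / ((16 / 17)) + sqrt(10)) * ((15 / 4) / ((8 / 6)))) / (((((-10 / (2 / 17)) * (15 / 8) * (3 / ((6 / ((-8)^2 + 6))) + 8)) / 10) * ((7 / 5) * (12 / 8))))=-3 / 602 - 24 * sqrt(10) / 25585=-0.01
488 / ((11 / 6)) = 2928 / 11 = 266.18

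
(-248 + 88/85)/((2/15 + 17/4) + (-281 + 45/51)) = 251904/281249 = 0.90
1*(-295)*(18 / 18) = -295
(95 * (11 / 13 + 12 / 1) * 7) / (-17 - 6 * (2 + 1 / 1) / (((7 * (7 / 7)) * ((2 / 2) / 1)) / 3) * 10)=-90.74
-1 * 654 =-654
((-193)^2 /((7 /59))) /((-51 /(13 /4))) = -28569983 /1428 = -20006.99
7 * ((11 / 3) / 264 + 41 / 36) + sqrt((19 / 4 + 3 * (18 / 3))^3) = 581 / 72 + 91 * sqrt(91) / 8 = 116.58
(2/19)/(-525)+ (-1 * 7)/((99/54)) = -418972/109725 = -3.82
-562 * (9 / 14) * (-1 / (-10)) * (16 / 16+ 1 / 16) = -42993 / 1120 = -38.39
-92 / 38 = -46 / 19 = -2.42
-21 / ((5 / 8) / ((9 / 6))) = -252 / 5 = -50.40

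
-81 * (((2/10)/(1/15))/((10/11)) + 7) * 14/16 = -58401/80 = -730.01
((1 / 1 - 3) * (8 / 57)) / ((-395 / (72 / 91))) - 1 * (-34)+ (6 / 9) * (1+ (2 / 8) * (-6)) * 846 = -169372456 / 682955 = -248.00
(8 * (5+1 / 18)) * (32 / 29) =11648 / 261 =44.63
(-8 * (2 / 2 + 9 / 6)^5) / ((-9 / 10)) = 15625 / 18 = 868.06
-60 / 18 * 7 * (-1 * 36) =840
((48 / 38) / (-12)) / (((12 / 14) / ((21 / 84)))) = -7 / 228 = -0.03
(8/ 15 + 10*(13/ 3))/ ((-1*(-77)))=94/ 165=0.57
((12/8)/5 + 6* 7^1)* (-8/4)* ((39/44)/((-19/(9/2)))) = 148473/8360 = 17.76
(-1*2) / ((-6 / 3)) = 1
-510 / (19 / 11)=-5610 / 19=-295.26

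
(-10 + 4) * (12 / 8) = -9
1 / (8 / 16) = 2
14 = 14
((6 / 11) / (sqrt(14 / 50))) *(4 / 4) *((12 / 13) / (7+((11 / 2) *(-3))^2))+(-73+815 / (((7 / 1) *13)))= -5828 / 91+1440 *sqrt(7) / 1118117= -64.04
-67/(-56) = 1.20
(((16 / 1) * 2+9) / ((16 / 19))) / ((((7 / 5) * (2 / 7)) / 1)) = 3895 / 32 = 121.72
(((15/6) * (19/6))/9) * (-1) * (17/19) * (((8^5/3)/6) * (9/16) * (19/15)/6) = -41344/243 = -170.14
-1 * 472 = -472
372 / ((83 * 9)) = 124 / 249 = 0.50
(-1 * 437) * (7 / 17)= -3059 / 17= -179.94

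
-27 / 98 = -0.28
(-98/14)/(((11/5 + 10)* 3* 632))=-35/115656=-0.00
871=871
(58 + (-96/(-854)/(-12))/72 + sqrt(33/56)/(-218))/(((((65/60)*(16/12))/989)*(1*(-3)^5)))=-440883343/2697786 + 989*sqrt(462)/2142504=-163.41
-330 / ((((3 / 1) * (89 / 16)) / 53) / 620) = -57833600 / 89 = -649815.73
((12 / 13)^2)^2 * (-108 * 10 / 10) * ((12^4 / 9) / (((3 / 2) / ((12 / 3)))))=-13759414272 / 28561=-481755.34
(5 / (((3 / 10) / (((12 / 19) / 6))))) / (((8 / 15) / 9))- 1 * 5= 24.61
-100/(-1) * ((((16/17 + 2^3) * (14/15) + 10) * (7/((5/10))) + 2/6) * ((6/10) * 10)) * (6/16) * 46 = 45248130/17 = 2661654.71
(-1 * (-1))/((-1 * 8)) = -1/8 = -0.12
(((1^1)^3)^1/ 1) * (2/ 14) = 1/ 7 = 0.14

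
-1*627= -627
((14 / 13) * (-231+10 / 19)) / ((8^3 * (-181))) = 30653 / 11444992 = 0.00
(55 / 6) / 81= 55 / 486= 0.11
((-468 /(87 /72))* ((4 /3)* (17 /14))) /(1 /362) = -46081152 /203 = -227000.75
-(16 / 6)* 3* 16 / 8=-16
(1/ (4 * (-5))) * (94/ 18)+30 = 5353/ 180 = 29.74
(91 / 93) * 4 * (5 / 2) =910 / 93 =9.78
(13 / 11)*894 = 11622 / 11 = 1056.55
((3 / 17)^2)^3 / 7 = 729 / 168962983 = 0.00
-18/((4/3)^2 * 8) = -81/64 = -1.27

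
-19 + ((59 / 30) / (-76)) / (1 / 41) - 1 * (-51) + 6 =84221 / 2280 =36.94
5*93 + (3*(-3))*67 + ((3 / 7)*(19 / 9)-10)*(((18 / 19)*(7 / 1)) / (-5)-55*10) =9728506 / 1995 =4876.44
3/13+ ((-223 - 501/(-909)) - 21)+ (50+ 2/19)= -14452756/74841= -193.11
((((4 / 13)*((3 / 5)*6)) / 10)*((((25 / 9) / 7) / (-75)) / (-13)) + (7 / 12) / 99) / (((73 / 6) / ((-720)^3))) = -173028648960 / 949949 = -182145.20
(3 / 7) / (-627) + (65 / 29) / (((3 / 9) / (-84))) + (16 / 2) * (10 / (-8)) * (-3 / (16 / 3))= -189802537 / 339416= -559.20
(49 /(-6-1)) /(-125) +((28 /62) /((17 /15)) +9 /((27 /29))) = 2000192 /197625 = 10.12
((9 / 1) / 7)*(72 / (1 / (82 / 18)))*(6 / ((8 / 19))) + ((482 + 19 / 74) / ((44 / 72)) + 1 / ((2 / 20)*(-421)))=6798.55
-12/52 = -3/13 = -0.23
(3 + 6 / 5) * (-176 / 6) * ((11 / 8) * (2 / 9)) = -1694 / 45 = -37.64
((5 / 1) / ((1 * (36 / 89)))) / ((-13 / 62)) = -13795 / 234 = -58.95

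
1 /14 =0.07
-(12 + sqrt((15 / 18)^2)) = -77 / 6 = -12.83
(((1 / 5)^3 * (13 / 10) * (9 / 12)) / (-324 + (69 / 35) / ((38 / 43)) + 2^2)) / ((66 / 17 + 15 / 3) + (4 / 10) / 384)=-0.00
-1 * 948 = -948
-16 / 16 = -1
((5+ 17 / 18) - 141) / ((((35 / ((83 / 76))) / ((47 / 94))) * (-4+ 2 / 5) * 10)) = 201773 / 3447360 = 0.06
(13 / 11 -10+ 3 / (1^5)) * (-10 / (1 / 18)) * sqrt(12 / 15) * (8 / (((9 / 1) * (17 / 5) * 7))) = 20480 * sqrt(5) / 1309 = 34.98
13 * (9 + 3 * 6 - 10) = 221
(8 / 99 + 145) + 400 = 53963 / 99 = 545.08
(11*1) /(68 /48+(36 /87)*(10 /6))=3828 /733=5.22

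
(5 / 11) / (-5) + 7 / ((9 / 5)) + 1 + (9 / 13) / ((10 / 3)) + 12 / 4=103033 / 12870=8.01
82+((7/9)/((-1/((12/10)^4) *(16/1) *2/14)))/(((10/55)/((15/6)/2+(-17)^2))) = -5222011/5000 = -1044.40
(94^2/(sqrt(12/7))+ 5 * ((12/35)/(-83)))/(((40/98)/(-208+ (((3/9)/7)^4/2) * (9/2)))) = 17978687/1708140 -39714919583 * sqrt(21)/52920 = -3439079.14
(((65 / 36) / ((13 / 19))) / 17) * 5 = 0.78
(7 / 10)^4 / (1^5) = 2401 / 10000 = 0.24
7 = 7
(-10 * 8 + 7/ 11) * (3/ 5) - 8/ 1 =-3059/ 55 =-55.62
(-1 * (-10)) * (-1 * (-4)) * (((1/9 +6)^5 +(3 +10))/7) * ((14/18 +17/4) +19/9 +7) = 2565624741080/3720087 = 689667.94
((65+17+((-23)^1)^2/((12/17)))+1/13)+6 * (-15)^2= 340313/156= 2181.49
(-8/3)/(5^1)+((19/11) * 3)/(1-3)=-1031/330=-3.12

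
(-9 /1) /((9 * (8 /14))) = -7 /4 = -1.75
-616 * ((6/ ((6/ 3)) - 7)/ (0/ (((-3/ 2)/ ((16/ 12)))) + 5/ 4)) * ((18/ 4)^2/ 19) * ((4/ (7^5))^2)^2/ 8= 912384/ 1082895042610448585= 0.00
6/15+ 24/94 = 154/235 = 0.66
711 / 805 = 0.88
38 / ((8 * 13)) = 19 / 52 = 0.37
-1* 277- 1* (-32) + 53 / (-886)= -217123 / 886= -245.06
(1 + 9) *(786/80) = 393/4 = 98.25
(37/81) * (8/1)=296/81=3.65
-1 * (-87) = 87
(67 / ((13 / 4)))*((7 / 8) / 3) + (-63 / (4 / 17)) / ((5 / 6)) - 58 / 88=-2710819 / 8580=-315.95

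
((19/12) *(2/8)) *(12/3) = 19/12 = 1.58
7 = 7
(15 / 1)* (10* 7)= 1050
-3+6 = 3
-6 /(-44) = 3 /22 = 0.14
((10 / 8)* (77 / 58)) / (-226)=-385 / 52432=-0.01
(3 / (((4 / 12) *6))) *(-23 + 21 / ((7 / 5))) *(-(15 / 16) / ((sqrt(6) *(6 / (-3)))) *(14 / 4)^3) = -5145 *sqrt(6) / 128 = -98.46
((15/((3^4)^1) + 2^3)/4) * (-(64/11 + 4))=-221/11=-20.09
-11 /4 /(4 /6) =-4.12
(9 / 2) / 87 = 3 / 58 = 0.05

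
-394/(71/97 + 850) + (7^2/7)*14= 8048840/82521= 97.54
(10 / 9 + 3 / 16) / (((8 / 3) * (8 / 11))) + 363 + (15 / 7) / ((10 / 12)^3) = 197499431 / 537600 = 367.37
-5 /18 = -0.28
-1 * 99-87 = -186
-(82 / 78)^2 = -1681 / 1521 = -1.11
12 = 12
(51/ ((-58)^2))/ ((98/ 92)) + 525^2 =22716462423/ 82418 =275625.01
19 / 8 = 2.38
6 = 6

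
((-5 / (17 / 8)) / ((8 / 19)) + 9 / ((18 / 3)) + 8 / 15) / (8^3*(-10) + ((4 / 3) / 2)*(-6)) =259 / 373320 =0.00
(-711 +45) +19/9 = -5975/9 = -663.89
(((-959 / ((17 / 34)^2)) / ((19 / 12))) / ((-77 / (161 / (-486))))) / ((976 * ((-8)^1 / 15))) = 110285 / 5507568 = 0.02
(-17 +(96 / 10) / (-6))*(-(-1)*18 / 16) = -837 / 40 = -20.92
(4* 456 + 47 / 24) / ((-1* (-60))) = 43823 / 1440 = 30.43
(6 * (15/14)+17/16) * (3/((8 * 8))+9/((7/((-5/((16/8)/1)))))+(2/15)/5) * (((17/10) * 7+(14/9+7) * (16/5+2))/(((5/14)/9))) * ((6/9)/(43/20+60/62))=-79596409069/11134080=-7148.90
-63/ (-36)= 7/ 4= 1.75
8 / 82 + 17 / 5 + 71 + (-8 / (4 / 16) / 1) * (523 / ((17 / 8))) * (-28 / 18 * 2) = 770853736 / 31365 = 24576.88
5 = 5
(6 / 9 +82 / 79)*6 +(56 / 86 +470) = 480.88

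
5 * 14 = 70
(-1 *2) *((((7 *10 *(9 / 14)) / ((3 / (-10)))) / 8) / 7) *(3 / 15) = 15 / 14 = 1.07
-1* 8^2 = -64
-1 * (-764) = 764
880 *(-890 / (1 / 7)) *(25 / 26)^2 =-856625000 / 169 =-5068786.98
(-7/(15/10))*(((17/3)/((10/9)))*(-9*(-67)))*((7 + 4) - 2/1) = -645813/5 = -129162.60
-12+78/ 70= -381/ 35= -10.89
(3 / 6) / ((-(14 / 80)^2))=-16.33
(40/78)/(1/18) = 9.23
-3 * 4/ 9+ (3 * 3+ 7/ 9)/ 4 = 1.11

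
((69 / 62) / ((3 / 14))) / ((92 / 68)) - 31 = -842 / 31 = -27.16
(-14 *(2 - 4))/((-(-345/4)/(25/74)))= 280/2553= 0.11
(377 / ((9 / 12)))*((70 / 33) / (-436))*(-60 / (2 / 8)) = 2111200 / 3597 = 586.93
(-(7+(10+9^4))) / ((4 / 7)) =-11511.50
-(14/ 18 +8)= -8.78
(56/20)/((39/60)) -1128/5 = -14384/65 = -221.29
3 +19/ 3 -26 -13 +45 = 46/ 3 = 15.33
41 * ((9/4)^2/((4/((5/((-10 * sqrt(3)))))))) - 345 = -345 - 1107 * sqrt(3)/128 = -359.98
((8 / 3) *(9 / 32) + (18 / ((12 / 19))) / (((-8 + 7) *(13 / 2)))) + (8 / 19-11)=-14.21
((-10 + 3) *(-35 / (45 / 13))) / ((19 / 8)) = 5096 / 171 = 29.80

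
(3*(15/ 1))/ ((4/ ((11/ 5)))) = 99/ 4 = 24.75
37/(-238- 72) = -37/310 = -0.12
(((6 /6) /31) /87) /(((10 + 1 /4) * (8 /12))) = 2 /36859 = 0.00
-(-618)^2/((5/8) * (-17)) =3055392/85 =35945.79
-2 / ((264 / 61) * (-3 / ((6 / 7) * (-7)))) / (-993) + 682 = 44696977 / 65538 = 682.00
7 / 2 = 3.50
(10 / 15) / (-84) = -1 / 126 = -0.01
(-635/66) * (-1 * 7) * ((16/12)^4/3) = 568960/8019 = 70.95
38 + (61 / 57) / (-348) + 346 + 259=12754487 / 19836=643.00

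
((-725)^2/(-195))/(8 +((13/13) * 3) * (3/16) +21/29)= -48778000/168051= -290.26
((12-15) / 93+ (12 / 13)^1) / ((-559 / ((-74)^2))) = -1965884 / 225277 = -8.73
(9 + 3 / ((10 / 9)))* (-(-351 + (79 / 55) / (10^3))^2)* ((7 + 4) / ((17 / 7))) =-305224899374501379 / 46750000000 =-6528874.85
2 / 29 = 0.07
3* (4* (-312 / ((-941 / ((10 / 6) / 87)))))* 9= 18720 / 27289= 0.69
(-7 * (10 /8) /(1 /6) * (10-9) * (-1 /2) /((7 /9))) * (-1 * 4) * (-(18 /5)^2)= 8748 /5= 1749.60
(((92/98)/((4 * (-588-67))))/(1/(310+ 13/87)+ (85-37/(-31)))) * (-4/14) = 19238879/16198632498545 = 0.00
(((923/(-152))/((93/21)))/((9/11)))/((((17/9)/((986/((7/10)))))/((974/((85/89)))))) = -12761782891/10013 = -1274521.41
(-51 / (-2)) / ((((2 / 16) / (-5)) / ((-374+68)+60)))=250920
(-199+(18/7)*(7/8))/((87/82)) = -32267/174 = -185.44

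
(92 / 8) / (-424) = -23 / 848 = -0.03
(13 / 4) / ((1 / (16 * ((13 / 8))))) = 169 / 2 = 84.50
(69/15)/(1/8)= 184/5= 36.80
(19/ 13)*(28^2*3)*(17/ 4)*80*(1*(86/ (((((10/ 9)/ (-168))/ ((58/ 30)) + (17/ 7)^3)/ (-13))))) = -467910623255040/ 5127947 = -91247164.46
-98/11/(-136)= 49/748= 0.07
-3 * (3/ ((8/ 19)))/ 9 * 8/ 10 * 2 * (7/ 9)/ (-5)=133/ 225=0.59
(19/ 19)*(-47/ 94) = -1/ 2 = -0.50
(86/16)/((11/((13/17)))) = 559/1496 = 0.37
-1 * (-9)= 9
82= 82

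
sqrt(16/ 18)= 2 *sqrt(2)/ 3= 0.94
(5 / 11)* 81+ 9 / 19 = 7794 / 209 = 37.29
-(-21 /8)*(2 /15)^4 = 0.00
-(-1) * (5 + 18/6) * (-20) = -160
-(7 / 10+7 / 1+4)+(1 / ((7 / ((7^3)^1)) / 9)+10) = 4393 / 10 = 439.30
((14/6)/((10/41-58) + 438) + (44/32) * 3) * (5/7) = 772853/261912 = 2.95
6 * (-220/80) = -33/2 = -16.50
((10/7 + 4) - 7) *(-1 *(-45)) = -495/7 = -70.71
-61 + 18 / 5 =-287 / 5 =-57.40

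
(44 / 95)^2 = 1936 / 9025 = 0.21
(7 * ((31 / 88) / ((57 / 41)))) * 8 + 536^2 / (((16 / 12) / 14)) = 1891422113 / 627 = 3016622.19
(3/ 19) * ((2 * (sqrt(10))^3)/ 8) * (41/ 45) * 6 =41 * sqrt(10)/ 19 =6.82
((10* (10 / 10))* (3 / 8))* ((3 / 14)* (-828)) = -9315 / 14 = -665.36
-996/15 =-332/5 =-66.40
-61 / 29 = -2.10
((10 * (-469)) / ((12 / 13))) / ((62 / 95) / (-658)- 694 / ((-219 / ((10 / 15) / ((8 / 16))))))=-208665099825 / 173487026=-1202.77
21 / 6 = 7 / 2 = 3.50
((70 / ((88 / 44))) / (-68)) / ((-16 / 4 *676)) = 0.00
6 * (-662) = -3972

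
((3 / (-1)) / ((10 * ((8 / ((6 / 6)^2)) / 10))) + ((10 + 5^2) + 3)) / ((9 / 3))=301 / 24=12.54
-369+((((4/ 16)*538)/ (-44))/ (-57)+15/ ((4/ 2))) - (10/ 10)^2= -1818031/ 5016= -362.45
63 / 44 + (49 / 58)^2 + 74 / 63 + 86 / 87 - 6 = -1.69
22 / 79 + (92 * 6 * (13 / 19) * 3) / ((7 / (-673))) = -1144576250 / 10507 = -108934.64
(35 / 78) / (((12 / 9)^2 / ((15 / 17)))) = 0.22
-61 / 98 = -0.62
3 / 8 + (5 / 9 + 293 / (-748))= 7255 / 13464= 0.54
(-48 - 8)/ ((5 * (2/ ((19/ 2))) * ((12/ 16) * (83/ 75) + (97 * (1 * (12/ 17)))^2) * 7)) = -219640/ 135513587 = -0.00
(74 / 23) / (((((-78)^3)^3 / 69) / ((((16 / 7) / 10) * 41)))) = -1517 / 77925254832603360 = -0.00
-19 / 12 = -1.58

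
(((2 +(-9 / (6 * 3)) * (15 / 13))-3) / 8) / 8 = -41 / 1664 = -0.02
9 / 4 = 2.25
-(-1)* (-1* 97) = -97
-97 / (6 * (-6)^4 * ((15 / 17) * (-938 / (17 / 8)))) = 0.00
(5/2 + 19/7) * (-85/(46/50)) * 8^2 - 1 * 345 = -5019545/161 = -31177.30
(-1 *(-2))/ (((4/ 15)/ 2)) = 15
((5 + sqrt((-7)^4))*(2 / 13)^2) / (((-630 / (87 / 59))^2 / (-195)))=-15138 / 11086985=-0.00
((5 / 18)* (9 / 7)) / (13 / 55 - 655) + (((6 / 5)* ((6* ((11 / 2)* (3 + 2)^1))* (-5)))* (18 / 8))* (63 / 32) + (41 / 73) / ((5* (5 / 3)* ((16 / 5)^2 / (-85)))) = -5165493904735 / 1177736448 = -4385.95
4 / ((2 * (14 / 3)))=3 / 7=0.43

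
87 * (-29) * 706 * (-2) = 3562476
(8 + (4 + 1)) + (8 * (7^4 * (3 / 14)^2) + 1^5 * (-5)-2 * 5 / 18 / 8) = 64075 / 72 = 889.93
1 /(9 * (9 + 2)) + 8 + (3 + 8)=19.01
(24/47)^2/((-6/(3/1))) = -288/2209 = -0.13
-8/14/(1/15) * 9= -540/7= -77.14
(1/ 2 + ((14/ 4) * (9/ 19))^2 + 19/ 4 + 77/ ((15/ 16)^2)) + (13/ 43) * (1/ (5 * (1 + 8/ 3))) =95.62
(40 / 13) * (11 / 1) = 440 / 13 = 33.85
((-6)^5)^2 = 60466176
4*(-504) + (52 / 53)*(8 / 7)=-747520 / 371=-2014.88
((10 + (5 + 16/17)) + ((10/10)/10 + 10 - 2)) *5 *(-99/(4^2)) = -404613/544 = -743.77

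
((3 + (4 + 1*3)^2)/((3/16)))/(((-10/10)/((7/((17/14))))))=-81536/51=-1598.75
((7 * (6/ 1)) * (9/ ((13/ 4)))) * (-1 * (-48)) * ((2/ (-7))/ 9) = -2304/ 13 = -177.23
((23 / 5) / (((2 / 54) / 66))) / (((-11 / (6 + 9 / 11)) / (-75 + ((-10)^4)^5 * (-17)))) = 95013000000000000004191750 / 11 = 8637545454545454545835614.00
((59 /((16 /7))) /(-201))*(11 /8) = -4543 /25728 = -0.18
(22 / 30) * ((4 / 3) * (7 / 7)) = 44 / 45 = 0.98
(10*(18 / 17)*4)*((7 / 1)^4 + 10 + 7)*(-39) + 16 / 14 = -475281944 / 119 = -3993965.92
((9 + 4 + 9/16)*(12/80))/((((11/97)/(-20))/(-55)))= 315735/16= 19733.44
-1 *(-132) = 132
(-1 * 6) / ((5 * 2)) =-3 / 5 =-0.60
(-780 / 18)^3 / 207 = -2197000 / 5589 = -393.09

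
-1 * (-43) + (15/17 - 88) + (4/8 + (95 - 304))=-8589/34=-252.62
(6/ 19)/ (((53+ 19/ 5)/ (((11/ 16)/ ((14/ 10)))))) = 825/ 302176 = 0.00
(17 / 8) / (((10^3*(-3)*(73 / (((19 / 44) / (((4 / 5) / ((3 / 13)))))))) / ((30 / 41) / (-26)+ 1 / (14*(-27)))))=2003569 / 53841589401600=0.00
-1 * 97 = -97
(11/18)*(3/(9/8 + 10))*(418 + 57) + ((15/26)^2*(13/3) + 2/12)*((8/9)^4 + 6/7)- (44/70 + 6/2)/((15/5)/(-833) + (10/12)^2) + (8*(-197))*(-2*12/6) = 210683226712484633/33025511863890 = 6379.41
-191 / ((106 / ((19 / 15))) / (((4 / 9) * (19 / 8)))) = -68951 / 28620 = -2.41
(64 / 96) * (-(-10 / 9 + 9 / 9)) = 2 / 27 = 0.07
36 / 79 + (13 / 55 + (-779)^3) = -2054008105948 / 4345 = -472729138.31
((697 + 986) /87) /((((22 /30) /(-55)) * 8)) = -42075 /232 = -181.36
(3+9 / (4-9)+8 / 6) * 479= 18202 / 15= 1213.47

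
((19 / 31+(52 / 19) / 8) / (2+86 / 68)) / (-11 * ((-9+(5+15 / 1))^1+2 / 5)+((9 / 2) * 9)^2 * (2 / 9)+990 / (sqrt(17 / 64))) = -287916250 / 14953516414471+561000000 * sqrt(17) / 14953516414471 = 0.00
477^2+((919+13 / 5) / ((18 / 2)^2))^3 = 20867797853 / 91125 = 229001.90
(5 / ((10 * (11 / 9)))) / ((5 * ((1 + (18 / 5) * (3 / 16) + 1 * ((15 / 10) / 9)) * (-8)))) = -27 / 4862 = -0.01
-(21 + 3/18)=-21.17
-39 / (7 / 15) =-585 / 7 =-83.57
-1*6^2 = -36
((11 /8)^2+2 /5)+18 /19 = 19687 /6080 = 3.24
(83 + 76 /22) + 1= 962 /11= 87.45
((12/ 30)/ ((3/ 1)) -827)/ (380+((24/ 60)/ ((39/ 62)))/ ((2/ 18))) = -161239/ 75216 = -2.14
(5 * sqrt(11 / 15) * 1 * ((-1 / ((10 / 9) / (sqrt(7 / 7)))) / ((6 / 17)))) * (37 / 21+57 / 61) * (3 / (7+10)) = -1727 * sqrt(165) / 4270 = -5.20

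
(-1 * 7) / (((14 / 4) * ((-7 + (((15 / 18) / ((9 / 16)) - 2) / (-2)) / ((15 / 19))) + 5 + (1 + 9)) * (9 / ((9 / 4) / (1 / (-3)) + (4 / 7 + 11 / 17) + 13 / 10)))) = 90639 / 802774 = 0.11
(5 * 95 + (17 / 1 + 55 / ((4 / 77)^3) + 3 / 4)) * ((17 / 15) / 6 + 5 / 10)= 270613.33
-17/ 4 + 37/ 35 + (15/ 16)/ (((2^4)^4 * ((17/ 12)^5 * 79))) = -12835688894121/ 4020126315520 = -3.19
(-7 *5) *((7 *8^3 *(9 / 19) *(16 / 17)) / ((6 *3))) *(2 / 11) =-2007040 / 3553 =-564.89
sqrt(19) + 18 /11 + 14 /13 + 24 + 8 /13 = sqrt(19) + 3908 /143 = 31.69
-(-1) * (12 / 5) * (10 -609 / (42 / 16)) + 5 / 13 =-34607 / 65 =-532.42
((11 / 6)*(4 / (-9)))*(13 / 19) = -0.56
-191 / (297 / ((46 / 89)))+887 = 23437285 / 26433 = 886.67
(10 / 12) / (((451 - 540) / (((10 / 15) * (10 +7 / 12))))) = -635 / 9612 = -0.07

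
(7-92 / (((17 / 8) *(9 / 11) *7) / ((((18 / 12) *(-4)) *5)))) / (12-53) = -83459 / 14637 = -5.70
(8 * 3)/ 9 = 8/ 3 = 2.67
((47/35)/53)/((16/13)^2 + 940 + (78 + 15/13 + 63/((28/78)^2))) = 31772/1892959925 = 0.00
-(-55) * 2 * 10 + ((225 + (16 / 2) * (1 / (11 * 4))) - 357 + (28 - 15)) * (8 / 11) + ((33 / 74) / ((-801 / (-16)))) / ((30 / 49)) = 18174262016 / 17930385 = 1013.60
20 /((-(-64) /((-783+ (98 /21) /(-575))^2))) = 1824360774721 /9522000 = 191594.28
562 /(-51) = -562 /51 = -11.02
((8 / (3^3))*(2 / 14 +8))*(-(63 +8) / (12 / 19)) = -51262 / 189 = -271.23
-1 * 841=-841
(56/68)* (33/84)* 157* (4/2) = 1727/17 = 101.59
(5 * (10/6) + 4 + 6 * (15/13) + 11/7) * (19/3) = 108034/819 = 131.91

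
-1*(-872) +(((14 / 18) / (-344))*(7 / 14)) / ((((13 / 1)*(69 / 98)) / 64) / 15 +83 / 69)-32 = 284283336400 / 338432919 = 840.00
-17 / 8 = -2.12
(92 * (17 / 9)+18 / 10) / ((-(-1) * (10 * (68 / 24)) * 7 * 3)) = 7901 / 26775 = 0.30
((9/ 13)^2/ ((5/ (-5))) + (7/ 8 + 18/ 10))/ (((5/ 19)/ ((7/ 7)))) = 282017/ 33800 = 8.34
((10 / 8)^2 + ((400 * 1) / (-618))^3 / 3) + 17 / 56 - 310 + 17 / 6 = -3027407766449 / 9913219344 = -305.39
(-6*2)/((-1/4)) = 48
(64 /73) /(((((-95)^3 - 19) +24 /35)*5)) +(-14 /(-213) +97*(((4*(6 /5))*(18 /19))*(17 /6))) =3077897034960134 /2462644374485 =1249.83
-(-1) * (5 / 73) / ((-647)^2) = 5 / 30558457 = 0.00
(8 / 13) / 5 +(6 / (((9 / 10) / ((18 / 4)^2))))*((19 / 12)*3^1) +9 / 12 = 41738 / 65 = 642.12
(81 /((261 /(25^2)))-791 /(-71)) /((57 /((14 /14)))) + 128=15444778 /117363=131.60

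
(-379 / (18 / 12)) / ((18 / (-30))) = 3790 / 9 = 421.11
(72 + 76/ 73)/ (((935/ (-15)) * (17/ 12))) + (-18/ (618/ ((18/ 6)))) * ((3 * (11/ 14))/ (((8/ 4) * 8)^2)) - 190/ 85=-262421558779/ 85667997184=-3.06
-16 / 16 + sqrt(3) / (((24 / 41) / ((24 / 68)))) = -1 + 41 *sqrt(3) / 68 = 0.04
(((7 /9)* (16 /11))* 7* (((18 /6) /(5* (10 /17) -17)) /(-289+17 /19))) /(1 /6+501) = 2128 /181824269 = 0.00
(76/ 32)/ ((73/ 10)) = 95/ 292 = 0.33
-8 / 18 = -0.44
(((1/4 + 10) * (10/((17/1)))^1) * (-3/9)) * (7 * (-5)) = 7175/102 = 70.34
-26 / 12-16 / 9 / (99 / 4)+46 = 43.76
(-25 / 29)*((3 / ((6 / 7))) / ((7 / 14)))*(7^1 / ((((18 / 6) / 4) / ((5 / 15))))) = -4900 / 261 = -18.77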